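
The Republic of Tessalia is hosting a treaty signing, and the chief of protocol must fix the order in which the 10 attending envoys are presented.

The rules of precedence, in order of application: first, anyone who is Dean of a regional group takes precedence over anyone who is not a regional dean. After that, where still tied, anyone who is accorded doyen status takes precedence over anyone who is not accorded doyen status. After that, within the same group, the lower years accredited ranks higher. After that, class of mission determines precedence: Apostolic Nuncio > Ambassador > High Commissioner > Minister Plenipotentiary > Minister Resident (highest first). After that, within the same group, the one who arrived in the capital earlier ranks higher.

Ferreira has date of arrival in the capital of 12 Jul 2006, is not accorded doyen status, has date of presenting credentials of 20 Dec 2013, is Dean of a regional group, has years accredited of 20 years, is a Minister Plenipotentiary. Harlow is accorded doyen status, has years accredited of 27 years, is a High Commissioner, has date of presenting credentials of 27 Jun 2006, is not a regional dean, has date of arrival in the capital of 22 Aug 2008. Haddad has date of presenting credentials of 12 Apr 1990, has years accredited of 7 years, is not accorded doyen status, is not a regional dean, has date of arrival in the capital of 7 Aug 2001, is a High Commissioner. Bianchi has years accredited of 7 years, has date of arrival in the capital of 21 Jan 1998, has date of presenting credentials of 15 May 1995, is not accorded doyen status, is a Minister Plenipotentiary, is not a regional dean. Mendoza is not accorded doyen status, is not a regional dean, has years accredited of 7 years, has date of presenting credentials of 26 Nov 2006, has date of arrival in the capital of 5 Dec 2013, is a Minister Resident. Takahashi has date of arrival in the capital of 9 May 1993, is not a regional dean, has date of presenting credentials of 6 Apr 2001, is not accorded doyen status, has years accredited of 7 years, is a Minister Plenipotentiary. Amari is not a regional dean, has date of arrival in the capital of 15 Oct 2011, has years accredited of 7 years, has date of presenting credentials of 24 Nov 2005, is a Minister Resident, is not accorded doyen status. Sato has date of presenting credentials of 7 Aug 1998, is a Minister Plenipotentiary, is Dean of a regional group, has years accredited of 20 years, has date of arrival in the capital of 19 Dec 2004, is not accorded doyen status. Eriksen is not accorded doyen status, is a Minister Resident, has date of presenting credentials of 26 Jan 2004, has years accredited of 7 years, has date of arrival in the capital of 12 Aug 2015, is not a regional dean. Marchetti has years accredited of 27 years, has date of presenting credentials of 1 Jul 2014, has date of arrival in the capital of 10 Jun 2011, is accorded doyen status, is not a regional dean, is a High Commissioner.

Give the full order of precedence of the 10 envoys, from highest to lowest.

Sato, Ferreira, Harlow, Marchetti, Haddad, Takahashi, Bianchi, Amari, Mendoza, Eriksen

By the first rule: Sato and Ferreira (both Dean of a regional group); then Harlow, Marchetti, Haddad, Takahashi, Bianchi, Amari, Mendoza and Eriksen (each not a regional dean).
Sato and Ferreira are each not accorded doyen status, so the next rule applies.
Sato and Ferreira both have years accredited 20 years, so the next rule applies.
Sato and Ferreira are each Minister Plenipotentiary, so the next rule applies.
Among Sato and Ferreira, by date of arrival in the capital (earlier first): Sato (19 Dec 2004) before Ferreira (12 Jul 2006).
Among Harlow, Marchetti, Haddad, Takahashi, Bianchi, Amari, Mendoza and Eriksen, accorded doyen status before not accorded doyen status: Harlow and Marchetti (accorded doyen status) before Haddad, Takahashi, Bianchi, Amari, Mendoza and Eriksen (not accorded doyen status).
Harlow and Marchetti both have years accredited 27 years, so the next rule applies.
Harlow and Marchetti are each High Commissioner, so the next rule applies.
Among Harlow and Marchetti, by date of arrival in the capital (earlier first): Harlow (22 Aug 2008) before Marchetti (10 Jun 2011).
Haddad, Takahashi, Bianchi, Amari, Mendoza and Eriksen all have years accredited 7 years, so the next rule applies.
Among Haddad, Takahashi, Bianchi, Amari, Mendoza and Eriksen, by class of mission: Haddad (High Commissioner) before Takahashi and Bianchi (Minister Plenipotentiary) before Amari, Mendoza and Eriksen (Minister Resident).
Among Takahashi and Bianchi, by date of arrival in the capital (earlier first): Takahashi (9 May 1993) before Bianchi (21 Jan 1998).
Among Amari, Mendoza and Eriksen, by date of arrival in the capital (earlier first): Amari (15 Oct 2011) before Mendoza (5 Dec 2013) before Eriksen (12 Aug 2015).
Full order: Sato, Ferreira, Harlow, Marchetti, Haddad, Takahashi, Bianchi, Amari, Mendoza, Eriksen.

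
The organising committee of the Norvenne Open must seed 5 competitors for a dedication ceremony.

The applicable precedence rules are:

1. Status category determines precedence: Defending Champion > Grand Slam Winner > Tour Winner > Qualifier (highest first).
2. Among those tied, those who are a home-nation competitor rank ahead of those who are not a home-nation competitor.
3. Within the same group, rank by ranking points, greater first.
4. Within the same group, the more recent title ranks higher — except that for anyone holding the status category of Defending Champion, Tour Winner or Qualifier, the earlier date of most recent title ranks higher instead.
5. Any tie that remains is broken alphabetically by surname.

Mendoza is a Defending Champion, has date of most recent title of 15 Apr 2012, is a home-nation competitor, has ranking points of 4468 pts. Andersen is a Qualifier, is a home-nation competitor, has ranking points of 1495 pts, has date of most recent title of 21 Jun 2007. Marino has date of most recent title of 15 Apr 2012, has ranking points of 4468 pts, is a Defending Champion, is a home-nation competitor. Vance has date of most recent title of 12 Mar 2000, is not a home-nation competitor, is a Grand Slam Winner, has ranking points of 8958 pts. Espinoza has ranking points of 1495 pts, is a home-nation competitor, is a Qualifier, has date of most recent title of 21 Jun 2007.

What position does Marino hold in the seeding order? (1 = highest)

1

By status category: Marino and Mendoza (Defending Champion); then Vance (Grand Slam Winner); then Andersen and Espinoza (Qualifier).
Marino and Mendoza are each a home-nation competitor, so the next rule applies.
Marino and Mendoza both have ranking points 4468 pts, so the next rule applies.
Marino and Mendoza both have date of most recent title 15 Apr 2012, so the next rule applies.
Among Marino and Mendoza, alphabetically by surname: Marino before Mendoza.
Andersen and Espinoza are each a home-nation competitor, so the next rule applies.
Andersen and Espinoza both have ranking points 1495 pts, so the next rule applies.
Andersen and Espinoza both have date of most recent title 21 Jun 2007, so the next rule applies.
Among Andersen and Espinoza, alphabetically by surname: Andersen before Espinoza.
Order: Marino, Mendoza, Vance, Andersen, Espinoza. So position 1.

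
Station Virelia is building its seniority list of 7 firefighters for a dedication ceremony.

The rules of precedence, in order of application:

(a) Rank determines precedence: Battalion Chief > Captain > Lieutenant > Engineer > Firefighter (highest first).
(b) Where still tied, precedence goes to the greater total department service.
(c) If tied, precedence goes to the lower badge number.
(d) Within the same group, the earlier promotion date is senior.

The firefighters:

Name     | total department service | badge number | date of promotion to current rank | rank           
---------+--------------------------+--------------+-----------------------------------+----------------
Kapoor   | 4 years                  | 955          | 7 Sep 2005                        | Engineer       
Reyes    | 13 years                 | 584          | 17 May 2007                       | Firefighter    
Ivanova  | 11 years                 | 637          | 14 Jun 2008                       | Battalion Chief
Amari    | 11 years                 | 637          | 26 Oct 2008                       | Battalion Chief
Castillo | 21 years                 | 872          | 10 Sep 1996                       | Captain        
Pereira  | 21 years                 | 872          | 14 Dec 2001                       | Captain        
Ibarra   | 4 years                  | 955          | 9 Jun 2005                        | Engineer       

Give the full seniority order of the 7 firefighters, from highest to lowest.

By rank: Ivanova and Amari (Battalion Chief); then Castillo and Pereira (Captain); then Ibarra and Kapoor (Engineer); then Reyes (Firefighter).
Ivanova and Amari both have total department service 11 years, so the next rule applies.
Ivanova and Amari both have badge number 637, so the next rule applies.
Among Ivanova and Amari, by date of promotion to current rank (earlier first): Ivanova (14 Jun 2008) before Amari (26 Oct 2008).
Castillo and Pereira both have total department service 21 years, so the next rule applies.
Castillo and Pereira both have badge number 872, so the next rule applies.
Among Castillo and Pereira, by date of promotion to current rank (earlier first): Castillo (10 Sep 1996) before Pereira (14 Dec 2001).
Ibarra and Kapoor both have total department service 4 years, so the next rule applies.
Ibarra and Kapoor both have badge number 955, so the next rule applies.
Among Ibarra and Kapoor, by date of promotion to current rank (earlier first): Ibarra (9 Jun 2005) before Kapoor (7 Sep 2005).
Full order: Ivanova, Amari, Castillo, Pereira, Ibarra, Kapoor, Reyes.

Ivanova, Amari, Castillo, Pereira, Ibarra, Kapoor, Reyes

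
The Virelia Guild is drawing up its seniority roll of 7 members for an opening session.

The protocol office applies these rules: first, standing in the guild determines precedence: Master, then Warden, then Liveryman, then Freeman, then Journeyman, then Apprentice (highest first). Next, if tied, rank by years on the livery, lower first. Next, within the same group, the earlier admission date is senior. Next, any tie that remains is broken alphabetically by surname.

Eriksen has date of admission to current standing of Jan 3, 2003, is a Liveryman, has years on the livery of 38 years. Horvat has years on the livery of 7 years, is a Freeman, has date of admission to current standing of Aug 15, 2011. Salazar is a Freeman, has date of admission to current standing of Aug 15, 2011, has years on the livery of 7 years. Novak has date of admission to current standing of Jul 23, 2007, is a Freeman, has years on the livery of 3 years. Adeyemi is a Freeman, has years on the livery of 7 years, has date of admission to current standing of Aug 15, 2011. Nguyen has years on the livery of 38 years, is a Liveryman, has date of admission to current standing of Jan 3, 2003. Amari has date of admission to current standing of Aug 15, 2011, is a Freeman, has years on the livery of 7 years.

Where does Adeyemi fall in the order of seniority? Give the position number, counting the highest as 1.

4

By standing in the guild: Eriksen and Nguyen (Liveryman); then Novak, Adeyemi, Amari, Horvat and Salazar (Freeman).
Eriksen and Nguyen both have years on the livery 38 years, so the next rule applies.
Eriksen and Nguyen both have date of admission to current standing Jan 3, 2003, so the next rule applies.
Among Eriksen and Nguyen, alphabetically by surname: Eriksen before Nguyen.
Among Novak, Adeyemi, Amari, Horvat and Salazar, by years on the livery (lower first): Novak (3 years) before Adeyemi, Amari, Horvat and Salazar (7 years).
Adeyemi, Amari, Horvat and Salazar all have date of admission to current standing Aug 15, 2011, so the next rule applies.
Among Adeyemi, Amari, Horvat and Salazar, alphabetically by surname: Adeyemi before Amari before Horvat before Salazar.
Order: Eriksen, Nguyen, Novak, Adeyemi, Amari, Horvat, Salazar. So position 4.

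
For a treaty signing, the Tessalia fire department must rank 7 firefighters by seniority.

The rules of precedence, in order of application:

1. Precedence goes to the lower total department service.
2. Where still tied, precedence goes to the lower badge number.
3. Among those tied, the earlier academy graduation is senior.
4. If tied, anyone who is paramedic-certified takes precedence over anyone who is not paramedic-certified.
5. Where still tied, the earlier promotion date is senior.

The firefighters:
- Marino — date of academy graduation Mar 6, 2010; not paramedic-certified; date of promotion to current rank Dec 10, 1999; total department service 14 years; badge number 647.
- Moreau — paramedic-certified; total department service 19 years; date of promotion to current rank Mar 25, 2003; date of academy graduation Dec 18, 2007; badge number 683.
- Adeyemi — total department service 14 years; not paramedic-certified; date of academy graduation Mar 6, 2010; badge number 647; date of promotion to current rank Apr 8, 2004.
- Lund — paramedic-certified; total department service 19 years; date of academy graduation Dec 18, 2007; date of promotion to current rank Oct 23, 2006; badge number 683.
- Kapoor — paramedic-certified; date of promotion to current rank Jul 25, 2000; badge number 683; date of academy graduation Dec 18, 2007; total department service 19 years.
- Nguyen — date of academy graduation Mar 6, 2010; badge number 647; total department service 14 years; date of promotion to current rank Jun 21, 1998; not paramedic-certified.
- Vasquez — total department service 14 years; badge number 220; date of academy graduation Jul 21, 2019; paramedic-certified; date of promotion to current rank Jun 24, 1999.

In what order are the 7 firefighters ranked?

Vasquez, Nguyen, Marino, Adeyemi, Kapoor, Moreau, Lund

By total department service (lower first): Vasquez, Nguyen, Marino and Adeyemi (each 14 years); then Kapoor, Moreau and Lund (each 19 years).
Among Vasquez, Nguyen, Marino and Adeyemi, by badge number (lower first): Vasquez (220) before Nguyen, Marino and Adeyemi (647).
Nguyen, Marino and Adeyemi all have date of academy graduation Mar 6, 2010, so the next rule applies.
Nguyen, Marino and Adeyemi are each not paramedic-certified, so the next rule applies.
Among Nguyen, Marino and Adeyemi, by date of promotion to current rank (earlier first): Nguyen (Jun 21, 1998) before Marino (Dec 10, 1999) before Adeyemi (Apr 8, 2004).
Kapoor, Moreau and Lund all have badge number 683, so the next rule applies.
Kapoor, Moreau and Lund all have date of academy graduation Dec 18, 2007, so the next rule applies.
Kapoor, Moreau and Lund are each paramedic-certified, so the next rule applies.
Among Kapoor, Moreau and Lund, by date of promotion to current rank (earlier first): Kapoor (Jul 25, 2000) before Moreau (Mar 25, 2003) before Lund (Oct 23, 2006).
Full order: Vasquez, Nguyen, Marino, Adeyemi, Kapoor, Moreau, Lund.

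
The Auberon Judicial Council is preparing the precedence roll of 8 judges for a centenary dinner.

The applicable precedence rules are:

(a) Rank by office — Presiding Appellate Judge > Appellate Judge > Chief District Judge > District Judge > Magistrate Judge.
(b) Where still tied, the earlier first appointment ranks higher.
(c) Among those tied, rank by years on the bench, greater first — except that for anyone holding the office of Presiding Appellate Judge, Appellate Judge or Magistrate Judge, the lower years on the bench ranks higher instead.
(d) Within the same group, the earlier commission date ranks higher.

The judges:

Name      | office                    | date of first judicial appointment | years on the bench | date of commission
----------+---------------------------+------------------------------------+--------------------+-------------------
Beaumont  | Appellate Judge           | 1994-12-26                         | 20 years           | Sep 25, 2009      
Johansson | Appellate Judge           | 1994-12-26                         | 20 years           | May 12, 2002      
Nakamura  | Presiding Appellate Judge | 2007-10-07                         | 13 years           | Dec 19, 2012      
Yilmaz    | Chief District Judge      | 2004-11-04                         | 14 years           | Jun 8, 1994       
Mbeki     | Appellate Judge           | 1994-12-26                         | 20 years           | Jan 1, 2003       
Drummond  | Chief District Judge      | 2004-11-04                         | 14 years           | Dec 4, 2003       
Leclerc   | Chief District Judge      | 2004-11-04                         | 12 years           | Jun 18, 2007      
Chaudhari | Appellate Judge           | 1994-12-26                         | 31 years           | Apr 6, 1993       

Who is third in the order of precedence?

By office: Nakamura (Presiding Appellate Judge); then Johansson, Mbeki, Beaumont and Chaudhari (Appellate Judge); then Yilmaz, Drummond and Leclerc (Chief District Judge).
Johansson, Mbeki, Beaumont and Chaudhari all have date of first judicial appointment 1994-12-26, so the next rule applies.
Among Johansson, Mbeki, Beaumont and Chaudhari, by years on the bench (lower first) (reversed rule for this group): Johansson, Mbeki and Beaumont (20 years) before Chaudhari (31 years).
Among Johansson, Mbeki and Beaumont, by date of commission (earlier first): Johansson (May 12, 2002) before Mbeki (Jan 1, 2003) before Beaumont (Sep 25, 2009).
Yilmaz, Drummond and Leclerc all have date of first judicial appointment 2004-11-04, so the next rule applies.
Among Yilmaz, Drummond and Leclerc, by years on the bench (higher first): Yilmaz and Drummond (14 years) before Leclerc (12 years).
Among Yilmaz and Drummond, by date of commission (earlier first): Yilmaz (Jun 8, 1994) before Drummond (Dec 4, 2003).
Order: Nakamura, Johansson, Mbeki, Beaumont, Chaudhari, Yilmaz, Drummond, Leclerc.

Mbeki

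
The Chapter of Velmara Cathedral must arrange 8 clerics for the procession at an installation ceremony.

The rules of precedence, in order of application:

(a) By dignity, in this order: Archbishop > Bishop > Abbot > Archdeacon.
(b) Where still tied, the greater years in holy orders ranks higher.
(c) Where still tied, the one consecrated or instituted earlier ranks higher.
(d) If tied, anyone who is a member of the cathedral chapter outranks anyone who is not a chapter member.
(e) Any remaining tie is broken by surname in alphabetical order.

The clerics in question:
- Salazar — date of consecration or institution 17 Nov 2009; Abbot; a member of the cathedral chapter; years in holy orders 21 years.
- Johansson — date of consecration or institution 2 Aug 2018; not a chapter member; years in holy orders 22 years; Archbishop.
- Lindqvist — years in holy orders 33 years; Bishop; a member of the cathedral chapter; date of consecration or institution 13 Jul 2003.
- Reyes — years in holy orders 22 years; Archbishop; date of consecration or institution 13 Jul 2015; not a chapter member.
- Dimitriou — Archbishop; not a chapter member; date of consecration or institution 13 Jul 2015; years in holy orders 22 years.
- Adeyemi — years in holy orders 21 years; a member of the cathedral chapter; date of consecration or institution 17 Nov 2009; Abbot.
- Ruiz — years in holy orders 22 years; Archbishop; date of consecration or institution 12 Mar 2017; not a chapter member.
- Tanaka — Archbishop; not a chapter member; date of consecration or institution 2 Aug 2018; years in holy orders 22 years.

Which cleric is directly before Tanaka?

By dignity: Dimitriou, Reyes, Ruiz, Johansson and Tanaka (Archbishop); then Lindqvist (Bishop); then Adeyemi and Salazar (Abbot).
Dimitriou, Reyes, Ruiz, Johansson and Tanaka all have years in holy orders 22 years, so the next rule applies.
Among Dimitriou, Reyes, Ruiz, Johansson and Tanaka, by date of consecration or institution (earlier first): Dimitriou and Reyes (13 Jul 2015) before Ruiz (12 Mar 2017) before Johansson and Tanaka (2 Aug 2018).
Dimitriou and Reyes are each not a chapter member, so the next rule applies.
Among Dimitriou and Reyes, alphabetically by surname: Dimitriou before Reyes.
Johansson and Tanaka are each not a chapter member, so the next rule applies.
Among Johansson and Tanaka, alphabetically by surname: Johansson before Tanaka.
Adeyemi and Salazar both have years in holy orders 21 years, so the next rule applies.
Adeyemi and Salazar both have date of consecration or institution 17 Nov 2009, so the next rule applies.
Adeyemi and Salazar are each a member of the cathedral chapter, so the next rule applies.
Among Adeyemi and Salazar, alphabetically by surname: Adeyemi before Salazar.
Order: Dimitriou, Reyes, Ruiz, Johansson, Tanaka, Lindqvist, Adeyemi, Salazar.

Johansson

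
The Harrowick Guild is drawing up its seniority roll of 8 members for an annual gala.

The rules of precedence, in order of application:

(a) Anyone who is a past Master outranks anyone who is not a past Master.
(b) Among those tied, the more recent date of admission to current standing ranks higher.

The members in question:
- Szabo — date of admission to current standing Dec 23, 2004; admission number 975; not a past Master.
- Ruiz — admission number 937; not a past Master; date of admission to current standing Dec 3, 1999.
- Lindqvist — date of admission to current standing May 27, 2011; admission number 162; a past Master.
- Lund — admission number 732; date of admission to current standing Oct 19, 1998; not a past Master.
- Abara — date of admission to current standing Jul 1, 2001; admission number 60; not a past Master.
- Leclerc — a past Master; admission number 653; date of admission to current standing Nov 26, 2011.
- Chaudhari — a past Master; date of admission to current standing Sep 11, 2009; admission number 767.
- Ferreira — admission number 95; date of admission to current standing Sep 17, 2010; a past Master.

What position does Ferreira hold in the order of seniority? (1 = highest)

By the first rule: Leclerc, Lindqvist, Ferreira and Chaudhari (each a past Master); then Szabo, Abara, Ruiz and Lund (each not a past Master).
Among Leclerc, Lindqvist, Ferreira and Chaudhari, by date of admission to current standing (later first): Leclerc (Nov 26, 2011) before Lindqvist (May 27, 2011) before Ferreira (Sep 17, 2010) before Chaudhari (Sep 11, 2009).
Among Szabo, Abara, Ruiz and Lund, by date of admission to current standing (later first): Szabo (Dec 23, 2004) before Abara (Jul 1, 2001) before Ruiz (Dec 3, 1999) before Lund (Oct 19, 1998).
Order: Leclerc, Lindqvist, Ferreira, Chaudhari, Szabo, Abara, Ruiz, Lund. So position 3.

3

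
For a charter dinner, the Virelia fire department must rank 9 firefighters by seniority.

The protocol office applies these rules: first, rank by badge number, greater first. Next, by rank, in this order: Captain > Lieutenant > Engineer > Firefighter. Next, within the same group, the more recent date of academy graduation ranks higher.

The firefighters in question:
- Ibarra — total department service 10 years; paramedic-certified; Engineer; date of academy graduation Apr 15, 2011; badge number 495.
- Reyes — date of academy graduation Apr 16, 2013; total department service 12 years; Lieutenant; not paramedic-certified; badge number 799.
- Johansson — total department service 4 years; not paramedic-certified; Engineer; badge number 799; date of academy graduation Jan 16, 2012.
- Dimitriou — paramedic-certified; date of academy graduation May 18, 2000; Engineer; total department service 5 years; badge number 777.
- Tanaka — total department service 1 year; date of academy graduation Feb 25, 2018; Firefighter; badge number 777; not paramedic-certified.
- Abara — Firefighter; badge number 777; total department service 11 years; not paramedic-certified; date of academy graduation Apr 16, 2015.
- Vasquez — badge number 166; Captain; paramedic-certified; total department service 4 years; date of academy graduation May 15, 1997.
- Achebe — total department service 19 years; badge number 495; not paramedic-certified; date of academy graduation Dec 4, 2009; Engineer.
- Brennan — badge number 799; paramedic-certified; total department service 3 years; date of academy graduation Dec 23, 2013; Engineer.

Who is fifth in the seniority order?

By badge number (higher first): Reyes, Brennan and Johansson (each 799); then Dimitriou, Tanaka and Abara (each 777); then Ibarra and Achebe (both 495); then Vasquez (166).
Among Reyes, Brennan and Johansson, by rank: Reyes (Lieutenant) before Brennan and Johansson (Engineer).
Among Brennan and Johansson, by date of academy graduation (later first): Brennan (Dec 23, 2013) before Johansson (Jan 16, 2012).
Among Dimitriou, Tanaka and Abara, by rank: Dimitriou (Engineer) before Tanaka and Abara (Firefighter).
Among Tanaka and Abara, by date of academy graduation (later first): Tanaka (Feb 25, 2018) before Abara (Apr 16, 2015).
Ibarra and Achebe are each Engineer, so the next rule applies.
Among Ibarra and Achebe, by date of academy graduation (later first): Ibarra (Apr 15, 2011) before Achebe (Dec 4, 2009).
Order: Reyes, Brennan, Johansson, Dimitriou, Tanaka, Abara, Ibarra, Achebe, Vasquez.

Tanaka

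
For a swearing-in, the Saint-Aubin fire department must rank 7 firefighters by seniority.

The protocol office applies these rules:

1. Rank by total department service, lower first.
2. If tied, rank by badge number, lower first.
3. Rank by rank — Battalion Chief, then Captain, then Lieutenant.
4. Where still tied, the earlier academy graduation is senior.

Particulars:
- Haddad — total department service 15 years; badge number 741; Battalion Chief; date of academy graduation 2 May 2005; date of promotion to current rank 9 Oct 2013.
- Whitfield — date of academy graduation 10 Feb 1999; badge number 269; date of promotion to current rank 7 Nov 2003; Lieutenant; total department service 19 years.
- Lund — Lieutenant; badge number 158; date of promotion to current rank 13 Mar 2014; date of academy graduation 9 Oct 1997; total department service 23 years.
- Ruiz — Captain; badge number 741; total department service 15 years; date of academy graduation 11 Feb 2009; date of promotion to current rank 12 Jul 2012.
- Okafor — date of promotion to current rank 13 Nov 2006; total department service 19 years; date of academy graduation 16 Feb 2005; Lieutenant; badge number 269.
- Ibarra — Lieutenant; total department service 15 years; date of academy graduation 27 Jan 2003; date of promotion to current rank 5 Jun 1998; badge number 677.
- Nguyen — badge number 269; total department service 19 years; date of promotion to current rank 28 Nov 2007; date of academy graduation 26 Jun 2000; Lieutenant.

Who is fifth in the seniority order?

By total department service (lower first): Ibarra, Haddad and Ruiz (each 15 years); then Whitfield, Nguyen and Okafor (each 19 years); then Lund (23 years).
Among Ibarra, Haddad and Ruiz, by badge number (lower first): Ibarra (677) before Haddad and Ruiz (741).
Among Haddad and Ruiz, by rank: Haddad (Battalion Chief) before Ruiz (Captain).
Whitfield, Nguyen and Okafor all have badge number 269, so the next rule applies.
Whitfield, Nguyen and Okafor are each Lieutenant, so the next rule applies.
Among Whitfield, Nguyen and Okafor, by date of academy graduation (earlier first): Whitfield (10 Feb 1999) before Nguyen (26 Jun 2000) before Okafor (16 Feb 2005).
Order: Ibarra, Haddad, Ruiz, Whitfield, Nguyen, Okafor, Lund.

Nguyen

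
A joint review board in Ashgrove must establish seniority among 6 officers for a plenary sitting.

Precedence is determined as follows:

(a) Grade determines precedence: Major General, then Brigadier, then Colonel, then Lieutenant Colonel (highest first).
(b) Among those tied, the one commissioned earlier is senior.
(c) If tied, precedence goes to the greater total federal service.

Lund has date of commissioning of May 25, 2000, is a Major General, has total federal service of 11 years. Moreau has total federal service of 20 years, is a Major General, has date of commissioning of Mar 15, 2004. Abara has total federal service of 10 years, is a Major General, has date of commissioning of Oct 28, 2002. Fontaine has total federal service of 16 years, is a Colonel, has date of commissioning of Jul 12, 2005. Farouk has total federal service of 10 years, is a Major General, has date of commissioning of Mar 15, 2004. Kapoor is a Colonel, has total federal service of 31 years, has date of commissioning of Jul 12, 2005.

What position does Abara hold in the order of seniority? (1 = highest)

2

By grade: Lund, Abara, Moreau and Farouk (Major General); then Kapoor and Fontaine (Colonel).
Among Lund, Abara, Moreau and Farouk, by date of commissioning (earlier first): Lund (May 25, 2000) before Abara (Oct 28, 2002) before Moreau and Farouk (Mar 15, 2004).
Among Moreau and Farouk, by total federal service (higher first): Moreau (20 years) before Farouk (10 years).
Kapoor and Fontaine both have date of commissioning Jul 12, 2005, so the next rule applies.
Among Kapoor and Fontaine, by total federal service (higher first): Kapoor (31 years) before Fontaine (16 years).
Order: Lund, Abara, Moreau, Farouk, Kapoor, Fontaine. So position 2.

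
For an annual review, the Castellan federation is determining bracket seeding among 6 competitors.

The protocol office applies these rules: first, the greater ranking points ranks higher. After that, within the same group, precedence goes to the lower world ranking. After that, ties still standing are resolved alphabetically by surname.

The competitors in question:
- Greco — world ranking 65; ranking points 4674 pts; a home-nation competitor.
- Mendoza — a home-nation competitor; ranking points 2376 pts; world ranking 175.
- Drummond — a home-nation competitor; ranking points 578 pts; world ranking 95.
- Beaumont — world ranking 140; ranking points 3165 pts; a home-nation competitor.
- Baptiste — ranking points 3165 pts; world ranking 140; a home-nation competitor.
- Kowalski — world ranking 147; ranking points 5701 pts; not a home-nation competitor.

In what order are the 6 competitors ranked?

By ranking points (higher first): Kowalski (5701 pts); then Greco (4674 pts); then Baptiste and Beaumont (both 3165 pts); then Mendoza (2376 pts); then Drummond (578 pts).
Baptiste and Beaumont both have world ranking 140, so the next rule applies.
Among Baptiste and Beaumont, alphabetically by surname: Baptiste before Beaumont.
Full order: Kowalski, Greco, Baptiste, Beaumont, Mendoza, Drummond.

Kowalski, Greco, Baptiste, Beaumont, Mendoza, Drummond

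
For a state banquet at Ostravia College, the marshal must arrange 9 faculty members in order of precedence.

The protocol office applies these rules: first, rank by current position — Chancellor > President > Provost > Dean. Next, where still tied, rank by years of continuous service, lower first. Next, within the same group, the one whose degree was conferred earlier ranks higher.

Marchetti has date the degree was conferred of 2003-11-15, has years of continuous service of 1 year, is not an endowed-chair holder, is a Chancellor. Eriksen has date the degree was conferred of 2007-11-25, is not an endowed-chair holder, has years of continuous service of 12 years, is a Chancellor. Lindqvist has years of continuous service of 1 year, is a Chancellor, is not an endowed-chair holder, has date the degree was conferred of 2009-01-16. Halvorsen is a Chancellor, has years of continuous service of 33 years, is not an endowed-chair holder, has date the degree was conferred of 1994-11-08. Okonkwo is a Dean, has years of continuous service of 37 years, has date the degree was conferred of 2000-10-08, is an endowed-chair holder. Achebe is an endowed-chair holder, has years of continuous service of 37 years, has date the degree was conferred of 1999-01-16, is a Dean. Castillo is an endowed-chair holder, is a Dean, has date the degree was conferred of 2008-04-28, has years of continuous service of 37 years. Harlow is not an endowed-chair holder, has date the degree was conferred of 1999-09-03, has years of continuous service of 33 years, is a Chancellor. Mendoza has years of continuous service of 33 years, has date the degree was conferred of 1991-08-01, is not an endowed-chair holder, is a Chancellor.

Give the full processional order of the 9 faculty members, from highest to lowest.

Marchetti, Lindqvist, Eriksen, Mendoza, Halvorsen, Harlow, Achebe, Okonkwo, Castillo

By current position: Marchetti, Lindqvist, Eriksen, Mendoza, Halvorsen and Harlow (Chancellor); then Achebe, Okonkwo and Castillo (Dean).
Among Marchetti, Lindqvist, Eriksen, Mendoza, Halvorsen and Harlow, by years of continuous service (lower first): Marchetti and Lindqvist (1 year) before Eriksen (12 years) before Mendoza, Halvorsen and Harlow (33 years).
Among Marchetti and Lindqvist, by date the degree was conferred (earlier first): Marchetti (2003-11-15) before Lindqvist (2009-01-16).
Among Mendoza, Halvorsen and Harlow, by date the degree was conferred (earlier first): Mendoza (1991-08-01) before Halvorsen (1994-11-08) before Harlow (1999-09-03).
Achebe, Okonkwo and Castillo all have years of continuous service 37 years, so the next rule applies.
Among Achebe, Okonkwo and Castillo, by date the degree was conferred (earlier first): Achebe (1999-01-16) before Okonkwo (2000-10-08) before Castillo (2008-04-28).
Full order: Marchetti, Lindqvist, Eriksen, Mendoza, Halvorsen, Harlow, Achebe, Okonkwo, Castillo.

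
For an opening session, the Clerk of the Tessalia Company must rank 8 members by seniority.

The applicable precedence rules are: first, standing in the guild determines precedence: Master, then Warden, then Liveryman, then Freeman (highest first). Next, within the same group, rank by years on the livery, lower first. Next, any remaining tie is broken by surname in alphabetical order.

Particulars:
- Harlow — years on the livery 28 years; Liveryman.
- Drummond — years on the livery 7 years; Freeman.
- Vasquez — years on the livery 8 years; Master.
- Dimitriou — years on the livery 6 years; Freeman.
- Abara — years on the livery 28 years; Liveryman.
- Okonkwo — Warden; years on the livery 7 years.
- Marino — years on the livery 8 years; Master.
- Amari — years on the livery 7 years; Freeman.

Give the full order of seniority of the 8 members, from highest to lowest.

By standing in the guild: Marino and Vasquez (Master); then Okonkwo (Warden); then Abara and Harlow (Liveryman); then Dimitriou, Amari and Drummond (Freeman).
Marino and Vasquez both have years on the livery 8 years, so the next rule applies.
Among Marino and Vasquez, alphabetically by surname: Marino before Vasquez.
Abara and Harlow both have years on the livery 28 years, so the next rule applies.
Among Abara and Harlow, alphabetically by surname: Abara before Harlow.
Among Dimitriou, Amari and Drummond, by years on the livery (lower first): Dimitriou (6 years) before Amari and Drummond (7 years).
Among Amari and Drummond, alphabetically by surname: Amari before Drummond.
Full order: Marino, Vasquez, Okonkwo, Abara, Harlow, Dimitriou, Amari, Drummond.

Marino, Vasquez, Okonkwo, Abara, Harlow, Dimitriou, Amari, Drummond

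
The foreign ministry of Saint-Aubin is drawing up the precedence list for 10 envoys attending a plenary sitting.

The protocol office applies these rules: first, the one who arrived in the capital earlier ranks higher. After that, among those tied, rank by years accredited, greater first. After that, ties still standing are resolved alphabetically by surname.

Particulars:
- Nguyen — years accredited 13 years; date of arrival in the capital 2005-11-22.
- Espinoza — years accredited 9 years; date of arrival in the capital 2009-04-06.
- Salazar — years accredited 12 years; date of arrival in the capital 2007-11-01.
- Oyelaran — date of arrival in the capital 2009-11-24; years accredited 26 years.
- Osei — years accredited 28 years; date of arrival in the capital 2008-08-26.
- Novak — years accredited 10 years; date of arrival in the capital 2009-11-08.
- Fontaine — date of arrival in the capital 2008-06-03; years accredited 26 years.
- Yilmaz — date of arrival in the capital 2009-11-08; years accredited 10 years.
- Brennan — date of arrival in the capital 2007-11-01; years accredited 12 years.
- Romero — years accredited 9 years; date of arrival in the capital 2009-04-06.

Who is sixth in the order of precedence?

Espinoza

By date of arrival in the capital (earlier first): Nguyen (2005-11-22); then Brennan and Salazar (both 2007-11-01); then Fontaine (2008-06-03); then Osei (2008-08-26); then Espinoza and Romero (both 2009-04-06); then Novak and Yilmaz (both 2009-11-08); then Oyelaran (2009-11-24).
Brennan and Salazar both have years accredited 12 years, so the next rule applies.
Among Brennan and Salazar, alphabetically by surname: Brennan before Salazar.
Espinoza and Romero both have years accredited 9 years, so the next rule applies.
Among Espinoza and Romero, alphabetically by surname: Espinoza before Romero.
Novak and Yilmaz both have years accredited 10 years, so the next rule applies.
Among Novak and Yilmaz, alphabetically by surname: Novak before Yilmaz.
Order: Nguyen, Brennan, Salazar, Fontaine, Osei, Espinoza, Romero, Novak, Yilmaz, Oyelaran.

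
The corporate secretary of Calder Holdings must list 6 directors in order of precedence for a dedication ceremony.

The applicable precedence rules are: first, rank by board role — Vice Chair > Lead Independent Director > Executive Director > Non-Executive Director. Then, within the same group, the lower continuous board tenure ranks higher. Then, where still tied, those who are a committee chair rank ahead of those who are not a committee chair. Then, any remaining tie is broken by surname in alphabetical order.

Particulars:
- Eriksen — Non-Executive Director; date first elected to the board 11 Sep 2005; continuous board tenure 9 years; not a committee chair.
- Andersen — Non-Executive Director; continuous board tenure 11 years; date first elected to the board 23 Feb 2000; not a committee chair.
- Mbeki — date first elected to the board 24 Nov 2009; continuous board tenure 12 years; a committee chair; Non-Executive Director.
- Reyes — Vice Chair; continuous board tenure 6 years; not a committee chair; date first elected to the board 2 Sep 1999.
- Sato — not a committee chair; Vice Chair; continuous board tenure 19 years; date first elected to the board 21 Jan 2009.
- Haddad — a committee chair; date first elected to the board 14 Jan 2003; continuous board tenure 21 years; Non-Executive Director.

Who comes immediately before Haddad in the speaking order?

By board role: Reyes and Sato (Vice Chair); then Eriksen, Andersen, Mbeki and Haddad (Non-Executive Director).
Among Reyes and Sato, by continuous board tenure (lower first): Reyes (6 years) before Sato (19 years).
Among Eriksen, Andersen, Mbeki and Haddad, by continuous board tenure (lower first): Eriksen (9 years) before Andersen (11 years) before Mbeki (12 years) before Haddad (21 years).
Order: Reyes, Sato, Eriksen, Andersen, Mbeki, Haddad.

Mbeki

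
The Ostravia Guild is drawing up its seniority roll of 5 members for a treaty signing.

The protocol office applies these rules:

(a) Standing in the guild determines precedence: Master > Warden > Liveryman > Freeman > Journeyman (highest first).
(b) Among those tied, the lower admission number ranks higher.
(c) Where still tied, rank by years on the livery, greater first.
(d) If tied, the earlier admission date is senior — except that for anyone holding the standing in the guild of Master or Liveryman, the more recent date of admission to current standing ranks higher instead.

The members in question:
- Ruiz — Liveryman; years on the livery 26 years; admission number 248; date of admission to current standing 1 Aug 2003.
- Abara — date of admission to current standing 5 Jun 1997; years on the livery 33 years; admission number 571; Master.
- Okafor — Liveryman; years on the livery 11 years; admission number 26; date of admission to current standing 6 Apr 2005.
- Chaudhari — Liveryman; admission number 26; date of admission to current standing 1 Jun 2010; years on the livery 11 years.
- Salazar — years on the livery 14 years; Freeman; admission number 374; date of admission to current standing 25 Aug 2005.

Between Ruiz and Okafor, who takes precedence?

Okafor

By standing in the guild: Abara (Master); then Chaudhari, Okafor and Ruiz (Liveryman); then Salazar (Freeman).
Among Chaudhari, Okafor and Ruiz, by admission number (lower first): Chaudhari and Okafor (26) before Ruiz (248).
Chaudhari and Okafor both have years on the livery 11 years, so the next rule applies.
Among Chaudhari and Okafor, by date of admission to current standing (later first) (reversed rule for this group): Chaudhari (1 Jun 2010) before Okafor (6 Apr 2005).
So Okafor takes precedence.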